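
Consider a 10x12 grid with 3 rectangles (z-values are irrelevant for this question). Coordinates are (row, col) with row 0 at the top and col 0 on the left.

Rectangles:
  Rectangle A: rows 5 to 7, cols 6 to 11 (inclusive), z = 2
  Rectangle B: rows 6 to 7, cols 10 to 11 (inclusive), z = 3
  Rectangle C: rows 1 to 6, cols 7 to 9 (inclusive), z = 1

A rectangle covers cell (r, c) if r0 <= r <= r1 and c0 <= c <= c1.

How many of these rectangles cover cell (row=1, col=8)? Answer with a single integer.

Answer: 1

Derivation:
Check cell (1,8):
  A: rows 5-7 cols 6-11 -> outside (row miss)
  B: rows 6-7 cols 10-11 -> outside (row miss)
  C: rows 1-6 cols 7-9 -> covers
Count covering = 1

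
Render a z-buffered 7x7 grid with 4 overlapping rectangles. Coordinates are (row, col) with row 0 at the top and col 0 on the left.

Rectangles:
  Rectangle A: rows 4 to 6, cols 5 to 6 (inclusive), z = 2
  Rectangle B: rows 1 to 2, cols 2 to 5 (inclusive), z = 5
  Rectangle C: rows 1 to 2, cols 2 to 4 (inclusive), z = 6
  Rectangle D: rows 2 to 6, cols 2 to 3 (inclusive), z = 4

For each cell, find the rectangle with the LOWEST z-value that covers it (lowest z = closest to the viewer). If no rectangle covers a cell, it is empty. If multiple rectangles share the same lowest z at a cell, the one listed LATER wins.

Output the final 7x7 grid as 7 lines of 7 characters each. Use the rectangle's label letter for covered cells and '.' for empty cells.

.......
..BBBB.
..DDBB.
..DD...
..DD.AA
..DD.AA
..DD.AA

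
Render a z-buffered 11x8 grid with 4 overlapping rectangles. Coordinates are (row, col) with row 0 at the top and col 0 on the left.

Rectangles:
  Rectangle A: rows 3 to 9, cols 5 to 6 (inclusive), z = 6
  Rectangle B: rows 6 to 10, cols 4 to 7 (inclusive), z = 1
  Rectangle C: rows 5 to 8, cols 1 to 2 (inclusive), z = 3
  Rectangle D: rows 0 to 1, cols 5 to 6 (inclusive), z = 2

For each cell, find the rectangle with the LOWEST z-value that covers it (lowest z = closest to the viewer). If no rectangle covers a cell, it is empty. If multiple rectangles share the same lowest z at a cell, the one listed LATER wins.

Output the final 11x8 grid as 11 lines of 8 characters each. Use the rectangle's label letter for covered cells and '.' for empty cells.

.....DD.
.....DD.
........
.....AA.
.....AA.
.CC..AA.
.CC.BBBB
.CC.BBBB
.CC.BBBB
....BBBB
....BBBB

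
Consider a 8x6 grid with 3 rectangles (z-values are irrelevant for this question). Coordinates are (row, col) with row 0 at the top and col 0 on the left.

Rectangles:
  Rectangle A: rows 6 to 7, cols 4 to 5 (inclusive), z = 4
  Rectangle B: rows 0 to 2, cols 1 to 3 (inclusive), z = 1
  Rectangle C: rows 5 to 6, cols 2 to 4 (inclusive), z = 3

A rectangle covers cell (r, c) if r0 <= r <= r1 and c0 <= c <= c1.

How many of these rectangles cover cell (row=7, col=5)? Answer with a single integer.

Answer: 1

Derivation:
Check cell (7,5):
  A: rows 6-7 cols 4-5 -> covers
  B: rows 0-2 cols 1-3 -> outside (row miss)
  C: rows 5-6 cols 2-4 -> outside (row miss)
Count covering = 1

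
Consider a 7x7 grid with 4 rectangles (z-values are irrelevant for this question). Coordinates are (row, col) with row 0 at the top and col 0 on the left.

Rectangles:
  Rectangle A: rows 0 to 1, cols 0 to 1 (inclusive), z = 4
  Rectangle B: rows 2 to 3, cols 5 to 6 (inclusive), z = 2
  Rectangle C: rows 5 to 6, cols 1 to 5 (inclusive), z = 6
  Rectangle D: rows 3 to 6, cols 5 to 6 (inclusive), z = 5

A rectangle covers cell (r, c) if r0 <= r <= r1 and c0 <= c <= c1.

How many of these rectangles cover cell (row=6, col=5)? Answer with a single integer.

Check cell (6,5):
  A: rows 0-1 cols 0-1 -> outside (row miss)
  B: rows 2-3 cols 5-6 -> outside (row miss)
  C: rows 5-6 cols 1-5 -> covers
  D: rows 3-6 cols 5-6 -> covers
Count covering = 2

Answer: 2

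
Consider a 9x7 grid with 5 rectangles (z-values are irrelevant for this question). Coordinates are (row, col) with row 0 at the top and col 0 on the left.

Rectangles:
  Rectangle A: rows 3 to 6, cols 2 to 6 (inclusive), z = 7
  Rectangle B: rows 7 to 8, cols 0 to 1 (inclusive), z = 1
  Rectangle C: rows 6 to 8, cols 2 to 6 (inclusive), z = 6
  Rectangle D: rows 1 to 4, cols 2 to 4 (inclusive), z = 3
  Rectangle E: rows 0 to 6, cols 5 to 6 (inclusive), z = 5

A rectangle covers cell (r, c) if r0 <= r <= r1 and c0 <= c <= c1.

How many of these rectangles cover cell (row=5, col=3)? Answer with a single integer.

Answer: 1

Derivation:
Check cell (5,3):
  A: rows 3-6 cols 2-6 -> covers
  B: rows 7-8 cols 0-1 -> outside (row miss)
  C: rows 6-8 cols 2-6 -> outside (row miss)
  D: rows 1-4 cols 2-4 -> outside (row miss)
  E: rows 0-6 cols 5-6 -> outside (col miss)
Count covering = 1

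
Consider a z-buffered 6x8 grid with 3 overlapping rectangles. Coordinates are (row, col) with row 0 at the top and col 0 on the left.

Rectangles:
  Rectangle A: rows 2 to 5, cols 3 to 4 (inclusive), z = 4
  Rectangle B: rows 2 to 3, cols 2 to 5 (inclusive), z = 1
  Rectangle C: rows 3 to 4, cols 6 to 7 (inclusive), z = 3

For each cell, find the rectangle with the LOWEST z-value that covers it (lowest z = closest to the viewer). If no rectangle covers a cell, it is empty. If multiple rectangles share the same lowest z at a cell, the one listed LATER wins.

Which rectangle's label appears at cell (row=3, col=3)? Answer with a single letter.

Answer: B

Derivation:
Check cell (3,3):
  A: rows 2-5 cols 3-4 z=4 -> covers; best now A (z=4)
  B: rows 2-3 cols 2-5 z=1 -> covers; best now B (z=1)
  C: rows 3-4 cols 6-7 -> outside (col miss)
Winner: B at z=1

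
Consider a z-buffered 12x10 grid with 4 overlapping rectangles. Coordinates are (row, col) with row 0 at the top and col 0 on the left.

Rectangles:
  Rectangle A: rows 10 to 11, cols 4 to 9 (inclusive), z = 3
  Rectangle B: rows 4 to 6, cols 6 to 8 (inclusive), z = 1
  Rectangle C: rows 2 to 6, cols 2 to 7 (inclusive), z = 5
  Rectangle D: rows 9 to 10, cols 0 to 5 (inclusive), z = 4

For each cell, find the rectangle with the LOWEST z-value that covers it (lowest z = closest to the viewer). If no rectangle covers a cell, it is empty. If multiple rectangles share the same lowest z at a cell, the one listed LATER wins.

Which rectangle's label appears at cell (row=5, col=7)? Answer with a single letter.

Answer: B

Derivation:
Check cell (5,7):
  A: rows 10-11 cols 4-9 -> outside (row miss)
  B: rows 4-6 cols 6-8 z=1 -> covers; best now B (z=1)
  C: rows 2-6 cols 2-7 z=5 -> covers; best now B (z=1)
  D: rows 9-10 cols 0-5 -> outside (row miss)
Winner: B at z=1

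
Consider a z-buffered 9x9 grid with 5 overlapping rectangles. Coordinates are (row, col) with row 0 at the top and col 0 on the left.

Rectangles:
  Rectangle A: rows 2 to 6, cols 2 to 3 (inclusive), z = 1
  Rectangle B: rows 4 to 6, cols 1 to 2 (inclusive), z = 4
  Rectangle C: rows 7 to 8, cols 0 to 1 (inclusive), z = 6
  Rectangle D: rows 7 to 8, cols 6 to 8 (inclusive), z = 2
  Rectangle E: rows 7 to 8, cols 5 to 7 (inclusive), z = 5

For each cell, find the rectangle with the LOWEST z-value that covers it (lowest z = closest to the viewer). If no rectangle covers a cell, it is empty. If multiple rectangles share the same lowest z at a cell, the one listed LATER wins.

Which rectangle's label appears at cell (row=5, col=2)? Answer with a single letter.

Answer: A

Derivation:
Check cell (5,2):
  A: rows 2-6 cols 2-3 z=1 -> covers; best now A (z=1)
  B: rows 4-6 cols 1-2 z=4 -> covers; best now A (z=1)
  C: rows 7-8 cols 0-1 -> outside (row miss)
  D: rows 7-8 cols 6-8 -> outside (row miss)
  E: rows 7-8 cols 5-7 -> outside (row miss)
Winner: A at z=1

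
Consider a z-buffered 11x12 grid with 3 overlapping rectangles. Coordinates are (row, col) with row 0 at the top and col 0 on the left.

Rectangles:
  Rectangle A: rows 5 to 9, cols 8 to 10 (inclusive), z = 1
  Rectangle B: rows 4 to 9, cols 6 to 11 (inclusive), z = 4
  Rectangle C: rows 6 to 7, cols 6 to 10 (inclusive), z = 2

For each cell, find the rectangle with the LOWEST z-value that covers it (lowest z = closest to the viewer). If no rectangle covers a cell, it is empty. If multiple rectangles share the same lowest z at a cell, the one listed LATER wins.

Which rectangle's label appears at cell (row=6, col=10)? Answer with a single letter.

Answer: A

Derivation:
Check cell (6,10):
  A: rows 5-9 cols 8-10 z=1 -> covers; best now A (z=1)
  B: rows 4-9 cols 6-11 z=4 -> covers; best now A (z=1)
  C: rows 6-7 cols 6-10 z=2 -> covers; best now A (z=1)
Winner: A at z=1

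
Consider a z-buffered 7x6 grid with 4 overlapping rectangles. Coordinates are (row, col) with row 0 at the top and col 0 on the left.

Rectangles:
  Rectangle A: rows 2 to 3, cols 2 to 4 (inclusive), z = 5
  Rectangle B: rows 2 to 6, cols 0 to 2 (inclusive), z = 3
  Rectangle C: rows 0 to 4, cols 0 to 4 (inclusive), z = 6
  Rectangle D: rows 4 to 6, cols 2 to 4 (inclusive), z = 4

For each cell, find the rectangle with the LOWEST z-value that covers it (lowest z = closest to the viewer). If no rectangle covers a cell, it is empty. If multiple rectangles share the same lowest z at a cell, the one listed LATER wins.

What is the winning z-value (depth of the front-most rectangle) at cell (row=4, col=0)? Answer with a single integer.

Check cell (4,0):
  A: rows 2-3 cols 2-4 -> outside (row miss)
  B: rows 2-6 cols 0-2 z=3 -> covers; best now B (z=3)
  C: rows 0-4 cols 0-4 z=6 -> covers; best now B (z=3)
  D: rows 4-6 cols 2-4 -> outside (col miss)
Winner: B at z=3

Answer: 3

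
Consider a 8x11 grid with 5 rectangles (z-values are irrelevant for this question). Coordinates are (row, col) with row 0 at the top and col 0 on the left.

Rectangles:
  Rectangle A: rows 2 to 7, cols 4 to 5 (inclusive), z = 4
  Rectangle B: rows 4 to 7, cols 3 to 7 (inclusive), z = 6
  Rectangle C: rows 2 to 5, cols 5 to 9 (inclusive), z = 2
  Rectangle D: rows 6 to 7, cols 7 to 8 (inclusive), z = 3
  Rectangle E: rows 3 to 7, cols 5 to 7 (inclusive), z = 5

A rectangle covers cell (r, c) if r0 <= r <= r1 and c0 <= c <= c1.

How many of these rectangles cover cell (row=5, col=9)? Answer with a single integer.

Check cell (5,9):
  A: rows 2-7 cols 4-5 -> outside (col miss)
  B: rows 4-7 cols 3-7 -> outside (col miss)
  C: rows 2-5 cols 5-9 -> covers
  D: rows 6-7 cols 7-8 -> outside (row miss)
  E: rows 3-7 cols 5-7 -> outside (col miss)
Count covering = 1

Answer: 1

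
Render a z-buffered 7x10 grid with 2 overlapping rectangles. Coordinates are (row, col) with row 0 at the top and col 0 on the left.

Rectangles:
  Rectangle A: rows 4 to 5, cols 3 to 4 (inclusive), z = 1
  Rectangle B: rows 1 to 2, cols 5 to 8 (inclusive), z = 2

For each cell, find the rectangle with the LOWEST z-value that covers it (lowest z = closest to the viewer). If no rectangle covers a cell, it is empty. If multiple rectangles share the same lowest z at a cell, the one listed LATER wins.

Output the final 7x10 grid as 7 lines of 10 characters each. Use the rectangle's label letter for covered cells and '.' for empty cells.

..........
.....BBBB.
.....BBBB.
..........
...AA.....
...AA.....
..........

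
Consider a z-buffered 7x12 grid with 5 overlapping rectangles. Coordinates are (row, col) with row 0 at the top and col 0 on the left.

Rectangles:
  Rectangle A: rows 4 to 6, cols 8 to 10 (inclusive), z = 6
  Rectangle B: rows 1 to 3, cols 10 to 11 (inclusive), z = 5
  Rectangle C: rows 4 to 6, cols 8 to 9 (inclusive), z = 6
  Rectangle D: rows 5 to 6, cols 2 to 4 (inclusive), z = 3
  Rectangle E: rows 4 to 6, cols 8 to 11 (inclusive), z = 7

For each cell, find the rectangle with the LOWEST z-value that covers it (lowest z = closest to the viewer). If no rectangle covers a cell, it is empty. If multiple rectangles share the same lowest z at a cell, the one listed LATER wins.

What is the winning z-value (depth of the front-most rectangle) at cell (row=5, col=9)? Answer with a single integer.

Answer: 6

Derivation:
Check cell (5,9):
  A: rows 4-6 cols 8-10 z=6 -> covers; best now A (z=6)
  B: rows 1-3 cols 10-11 -> outside (row miss)
  C: rows 4-6 cols 8-9 z=6 -> covers; best now C (z=6)
  D: rows 5-6 cols 2-4 -> outside (col miss)
  E: rows 4-6 cols 8-11 z=7 -> covers; best now C (z=6)
Winner: C at z=6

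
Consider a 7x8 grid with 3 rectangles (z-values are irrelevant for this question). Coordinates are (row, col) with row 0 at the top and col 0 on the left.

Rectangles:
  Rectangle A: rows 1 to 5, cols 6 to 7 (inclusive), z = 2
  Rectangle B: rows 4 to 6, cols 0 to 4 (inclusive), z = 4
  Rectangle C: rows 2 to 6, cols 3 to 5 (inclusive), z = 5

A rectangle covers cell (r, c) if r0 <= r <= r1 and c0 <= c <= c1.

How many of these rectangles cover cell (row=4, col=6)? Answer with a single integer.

Check cell (4,6):
  A: rows 1-5 cols 6-7 -> covers
  B: rows 4-6 cols 0-4 -> outside (col miss)
  C: rows 2-6 cols 3-5 -> outside (col miss)
Count covering = 1

Answer: 1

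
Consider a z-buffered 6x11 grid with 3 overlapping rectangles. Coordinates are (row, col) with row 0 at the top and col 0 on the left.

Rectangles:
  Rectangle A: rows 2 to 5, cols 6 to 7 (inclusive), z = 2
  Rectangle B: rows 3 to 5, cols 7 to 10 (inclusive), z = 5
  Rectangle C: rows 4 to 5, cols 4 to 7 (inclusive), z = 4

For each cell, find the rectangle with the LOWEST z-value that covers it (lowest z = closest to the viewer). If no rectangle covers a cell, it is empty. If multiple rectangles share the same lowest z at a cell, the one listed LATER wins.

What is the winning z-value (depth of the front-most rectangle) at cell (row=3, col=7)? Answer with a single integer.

Check cell (3,7):
  A: rows 2-5 cols 6-7 z=2 -> covers; best now A (z=2)
  B: rows 3-5 cols 7-10 z=5 -> covers; best now A (z=2)
  C: rows 4-5 cols 4-7 -> outside (row miss)
Winner: A at z=2

Answer: 2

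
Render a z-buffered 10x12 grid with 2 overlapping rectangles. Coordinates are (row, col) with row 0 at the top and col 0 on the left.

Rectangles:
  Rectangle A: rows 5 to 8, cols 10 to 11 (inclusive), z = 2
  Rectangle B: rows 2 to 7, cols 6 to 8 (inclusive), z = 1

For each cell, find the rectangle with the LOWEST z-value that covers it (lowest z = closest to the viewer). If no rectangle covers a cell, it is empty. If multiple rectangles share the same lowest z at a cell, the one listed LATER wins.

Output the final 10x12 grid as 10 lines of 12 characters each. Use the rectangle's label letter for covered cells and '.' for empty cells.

............
............
......BBB...
......BBB...
......BBB...
......BBB.AA
......BBB.AA
......BBB.AA
..........AA
............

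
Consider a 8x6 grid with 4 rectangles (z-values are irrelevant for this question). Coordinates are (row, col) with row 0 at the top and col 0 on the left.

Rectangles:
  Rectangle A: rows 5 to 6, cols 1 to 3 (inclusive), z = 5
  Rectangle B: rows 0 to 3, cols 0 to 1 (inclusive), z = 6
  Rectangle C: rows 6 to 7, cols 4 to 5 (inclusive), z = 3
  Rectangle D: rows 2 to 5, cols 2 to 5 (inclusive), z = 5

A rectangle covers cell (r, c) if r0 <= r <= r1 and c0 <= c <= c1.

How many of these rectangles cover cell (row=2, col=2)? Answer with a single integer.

Answer: 1

Derivation:
Check cell (2,2):
  A: rows 5-6 cols 1-3 -> outside (row miss)
  B: rows 0-3 cols 0-1 -> outside (col miss)
  C: rows 6-7 cols 4-5 -> outside (row miss)
  D: rows 2-5 cols 2-5 -> covers
Count covering = 1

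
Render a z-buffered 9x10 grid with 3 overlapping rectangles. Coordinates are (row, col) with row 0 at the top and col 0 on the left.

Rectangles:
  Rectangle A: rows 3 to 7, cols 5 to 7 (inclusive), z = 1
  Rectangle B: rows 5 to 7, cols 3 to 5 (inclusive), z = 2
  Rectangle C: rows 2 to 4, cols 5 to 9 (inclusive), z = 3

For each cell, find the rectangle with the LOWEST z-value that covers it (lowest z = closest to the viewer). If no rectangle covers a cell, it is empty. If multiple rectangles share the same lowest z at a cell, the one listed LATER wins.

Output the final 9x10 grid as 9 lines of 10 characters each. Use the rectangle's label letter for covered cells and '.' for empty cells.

..........
..........
.....CCCCC
.....AAACC
.....AAACC
...BBAAA..
...BBAAA..
...BBAAA..
..........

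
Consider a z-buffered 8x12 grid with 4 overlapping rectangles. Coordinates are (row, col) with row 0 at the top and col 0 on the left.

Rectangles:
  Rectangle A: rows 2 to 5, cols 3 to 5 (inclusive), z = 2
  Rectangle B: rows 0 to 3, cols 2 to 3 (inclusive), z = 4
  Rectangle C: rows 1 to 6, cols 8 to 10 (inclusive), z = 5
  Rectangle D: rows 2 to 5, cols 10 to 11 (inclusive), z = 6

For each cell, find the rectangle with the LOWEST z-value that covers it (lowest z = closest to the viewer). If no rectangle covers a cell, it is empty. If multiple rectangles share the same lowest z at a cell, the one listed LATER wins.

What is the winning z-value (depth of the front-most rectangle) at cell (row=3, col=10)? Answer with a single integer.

Check cell (3,10):
  A: rows 2-5 cols 3-5 -> outside (col miss)
  B: rows 0-3 cols 2-3 -> outside (col miss)
  C: rows 1-6 cols 8-10 z=5 -> covers; best now C (z=5)
  D: rows 2-5 cols 10-11 z=6 -> covers; best now C (z=5)
Winner: C at z=5

Answer: 5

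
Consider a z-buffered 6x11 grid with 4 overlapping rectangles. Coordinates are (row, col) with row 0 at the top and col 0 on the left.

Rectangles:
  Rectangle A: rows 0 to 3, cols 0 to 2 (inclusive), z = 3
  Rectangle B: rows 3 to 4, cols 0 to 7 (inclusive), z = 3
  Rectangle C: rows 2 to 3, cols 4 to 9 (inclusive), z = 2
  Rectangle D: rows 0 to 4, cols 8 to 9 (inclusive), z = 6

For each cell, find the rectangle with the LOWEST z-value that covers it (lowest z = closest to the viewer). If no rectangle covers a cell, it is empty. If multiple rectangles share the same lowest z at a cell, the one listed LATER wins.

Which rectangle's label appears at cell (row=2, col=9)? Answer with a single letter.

Answer: C

Derivation:
Check cell (2,9):
  A: rows 0-3 cols 0-2 -> outside (col miss)
  B: rows 3-4 cols 0-7 -> outside (row miss)
  C: rows 2-3 cols 4-9 z=2 -> covers; best now C (z=2)
  D: rows 0-4 cols 8-9 z=6 -> covers; best now C (z=2)
Winner: C at z=2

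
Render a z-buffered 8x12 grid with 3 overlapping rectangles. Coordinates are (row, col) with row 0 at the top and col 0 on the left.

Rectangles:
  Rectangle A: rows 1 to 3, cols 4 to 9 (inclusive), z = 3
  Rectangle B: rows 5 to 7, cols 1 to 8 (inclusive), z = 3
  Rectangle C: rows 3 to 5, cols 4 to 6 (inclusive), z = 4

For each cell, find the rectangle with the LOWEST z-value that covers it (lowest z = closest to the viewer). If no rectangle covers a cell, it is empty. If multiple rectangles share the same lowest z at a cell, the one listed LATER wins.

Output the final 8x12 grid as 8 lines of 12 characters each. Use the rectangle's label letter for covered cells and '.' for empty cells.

............
....AAAAAA..
....AAAAAA..
....AAAAAA..
....CCC.....
.BBBBBBBB...
.BBBBBBBB...
.BBBBBBBB...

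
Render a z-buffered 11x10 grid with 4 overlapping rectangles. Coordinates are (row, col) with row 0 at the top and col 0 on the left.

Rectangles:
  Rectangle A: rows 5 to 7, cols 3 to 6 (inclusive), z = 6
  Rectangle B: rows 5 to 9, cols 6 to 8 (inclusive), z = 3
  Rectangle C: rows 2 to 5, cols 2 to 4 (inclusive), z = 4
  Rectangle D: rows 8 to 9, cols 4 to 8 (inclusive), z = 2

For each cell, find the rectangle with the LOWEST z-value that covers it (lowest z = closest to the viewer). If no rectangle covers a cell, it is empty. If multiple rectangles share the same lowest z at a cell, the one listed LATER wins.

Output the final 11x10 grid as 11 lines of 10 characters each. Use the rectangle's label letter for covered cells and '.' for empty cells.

..........
..........
..CCC.....
..CCC.....
..CCC.....
..CCCABBB.
...AAABBB.
...AAABBB.
....DDDDD.
....DDDDD.
..........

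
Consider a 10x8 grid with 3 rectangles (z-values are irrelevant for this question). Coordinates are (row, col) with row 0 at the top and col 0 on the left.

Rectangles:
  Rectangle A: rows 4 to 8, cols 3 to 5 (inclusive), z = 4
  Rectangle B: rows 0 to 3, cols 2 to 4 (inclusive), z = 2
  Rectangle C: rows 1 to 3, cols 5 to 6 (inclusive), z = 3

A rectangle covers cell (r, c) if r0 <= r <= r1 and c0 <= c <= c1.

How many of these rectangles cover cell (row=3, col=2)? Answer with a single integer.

Check cell (3,2):
  A: rows 4-8 cols 3-5 -> outside (row miss)
  B: rows 0-3 cols 2-4 -> covers
  C: rows 1-3 cols 5-6 -> outside (col miss)
Count covering = 1

Answer: 1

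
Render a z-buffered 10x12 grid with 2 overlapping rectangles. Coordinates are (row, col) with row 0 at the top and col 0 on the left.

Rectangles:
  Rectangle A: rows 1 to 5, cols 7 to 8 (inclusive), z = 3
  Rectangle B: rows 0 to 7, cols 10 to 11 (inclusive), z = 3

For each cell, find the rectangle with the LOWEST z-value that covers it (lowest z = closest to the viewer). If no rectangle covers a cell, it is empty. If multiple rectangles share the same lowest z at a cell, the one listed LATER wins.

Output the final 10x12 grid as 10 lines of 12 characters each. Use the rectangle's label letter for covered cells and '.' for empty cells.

..........BB
.......AA.BB
.......AA.BB
.......AA.BB
.......AA.BB
.......AA.BB
..........BB
..........BB
............
............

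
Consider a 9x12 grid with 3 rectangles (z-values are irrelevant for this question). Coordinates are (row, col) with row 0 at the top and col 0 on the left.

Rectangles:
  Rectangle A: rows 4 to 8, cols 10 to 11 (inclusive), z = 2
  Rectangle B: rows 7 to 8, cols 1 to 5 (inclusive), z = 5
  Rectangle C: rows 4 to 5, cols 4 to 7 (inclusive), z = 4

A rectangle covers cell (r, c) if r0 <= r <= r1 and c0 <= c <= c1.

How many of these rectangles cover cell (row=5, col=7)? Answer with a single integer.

Answer: 1

Derivation:
Check cell (5,7):
  A: rows 4-8 cols 10-11 -> outside (col miss)
  B: rows 7-8 cols 1-5 -> outside (row miss)
  C: rows 4-5 cols 4-7 -> covers
Count covering = 1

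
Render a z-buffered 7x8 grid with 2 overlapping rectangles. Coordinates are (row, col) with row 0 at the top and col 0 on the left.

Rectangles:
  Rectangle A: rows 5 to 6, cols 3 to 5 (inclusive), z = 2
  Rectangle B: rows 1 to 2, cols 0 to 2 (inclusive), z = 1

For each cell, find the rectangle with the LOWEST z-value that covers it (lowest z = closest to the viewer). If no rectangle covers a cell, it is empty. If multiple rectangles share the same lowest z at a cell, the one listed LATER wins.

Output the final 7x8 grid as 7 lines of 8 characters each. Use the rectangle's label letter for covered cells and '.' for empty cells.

........
BBB.....
BBB.....
........
........
...AAA..
...AAA..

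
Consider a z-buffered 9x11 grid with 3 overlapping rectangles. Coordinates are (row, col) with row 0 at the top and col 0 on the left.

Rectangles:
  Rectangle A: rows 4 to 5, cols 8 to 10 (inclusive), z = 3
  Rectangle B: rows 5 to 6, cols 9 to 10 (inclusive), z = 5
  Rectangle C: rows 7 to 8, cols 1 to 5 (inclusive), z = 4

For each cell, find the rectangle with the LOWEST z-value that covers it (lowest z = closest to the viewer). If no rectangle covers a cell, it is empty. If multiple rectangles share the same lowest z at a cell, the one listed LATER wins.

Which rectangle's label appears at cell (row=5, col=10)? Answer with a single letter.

Check cell (5,10):
  A: rows 4-5 cols 8-10 z=3 -> covers; best now A (z=3)
  B: rows 5-6 cols 9-10 z=5 -> covers; best now A (z=3)
  C: rows 7-8 cols 1-5 -> outside (row miss)
Winner: A at z=3

Answer: A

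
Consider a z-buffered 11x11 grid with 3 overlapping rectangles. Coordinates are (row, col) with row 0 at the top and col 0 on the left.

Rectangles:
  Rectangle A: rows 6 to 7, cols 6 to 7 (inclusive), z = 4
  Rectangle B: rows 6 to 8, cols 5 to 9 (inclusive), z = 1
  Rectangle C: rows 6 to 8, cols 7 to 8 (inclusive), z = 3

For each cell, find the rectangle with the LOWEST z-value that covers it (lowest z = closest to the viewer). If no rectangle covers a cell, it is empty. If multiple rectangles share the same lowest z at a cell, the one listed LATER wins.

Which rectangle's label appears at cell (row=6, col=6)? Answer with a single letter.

Answer: B

Derivation:
Check cell (6,6):
  A: rows 6-7 cols 6-7 z=4 -> covers; best now A (z=4)
  B: rows 6-8 cols 5-9 z=1 -> covers; best now B (z=1)
  C: rows 6-8 cols 7-8 -> outside (col miss)
Winner: B at z=1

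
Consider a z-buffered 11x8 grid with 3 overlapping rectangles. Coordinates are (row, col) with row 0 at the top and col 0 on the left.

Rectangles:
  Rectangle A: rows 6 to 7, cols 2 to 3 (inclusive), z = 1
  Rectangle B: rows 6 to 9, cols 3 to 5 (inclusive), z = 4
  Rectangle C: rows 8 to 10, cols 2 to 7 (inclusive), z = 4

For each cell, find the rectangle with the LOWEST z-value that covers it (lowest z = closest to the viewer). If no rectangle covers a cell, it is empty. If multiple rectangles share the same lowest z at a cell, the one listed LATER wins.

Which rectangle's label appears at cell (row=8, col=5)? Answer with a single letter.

Check cell (8,5):
  A: rows 6-7 cols 2-3 -> outside (row miss)
  B: rows 6-9 cols 3-5 z=4 -> covers; best now B (z=4)
  C: rows 8-10 cols 2-7 z=4 -> covers; best now C (z=4)
Winner: C at z=4

Answer: C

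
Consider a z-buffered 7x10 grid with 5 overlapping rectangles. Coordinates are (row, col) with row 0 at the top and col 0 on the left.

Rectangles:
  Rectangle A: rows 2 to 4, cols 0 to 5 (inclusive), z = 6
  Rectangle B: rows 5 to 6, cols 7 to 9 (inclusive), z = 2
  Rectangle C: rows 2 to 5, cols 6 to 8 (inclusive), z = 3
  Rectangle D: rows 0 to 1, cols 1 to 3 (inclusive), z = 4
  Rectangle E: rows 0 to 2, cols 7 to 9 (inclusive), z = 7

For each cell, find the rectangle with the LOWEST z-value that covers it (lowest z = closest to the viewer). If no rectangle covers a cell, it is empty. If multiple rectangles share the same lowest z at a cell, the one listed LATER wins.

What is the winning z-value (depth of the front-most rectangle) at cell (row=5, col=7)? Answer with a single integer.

Answer: 2

Derivation:
Check cell (5,7):
  A: rows 2-4 cols 0-5 -> outside (row miss)
  B: rows 5-6 cols 7-9 z=2 -> covers; best now B (z=2)
  C: rows 2-5 cols 6-8 z=3 -> covers; best now B (z=2)
  D: rows 0-1 cols 1-3 -> outside (row miss)
  E: rows 0-2 cols 7-9 -> outside (row miss)
Winner: B at z=2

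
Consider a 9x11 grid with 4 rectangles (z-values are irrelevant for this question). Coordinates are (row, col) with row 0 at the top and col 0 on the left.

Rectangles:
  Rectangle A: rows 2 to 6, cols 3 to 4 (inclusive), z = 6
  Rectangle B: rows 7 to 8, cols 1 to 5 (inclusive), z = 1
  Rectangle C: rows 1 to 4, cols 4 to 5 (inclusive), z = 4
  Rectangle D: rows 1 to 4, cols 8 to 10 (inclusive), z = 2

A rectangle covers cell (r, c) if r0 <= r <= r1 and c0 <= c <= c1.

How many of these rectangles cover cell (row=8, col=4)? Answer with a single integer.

Check cell (8,4):
  A: rows 2-6 cols 3-4 -> outside (row miss)
  B: rows 7-8 cols 1-5 -> covers
  C: rows 1-4 cols 4-5 -> outside (row miss)
  D: rows 1-4 cols 8-10 -> outside (row miss)
Count covering = 1

Answer: 1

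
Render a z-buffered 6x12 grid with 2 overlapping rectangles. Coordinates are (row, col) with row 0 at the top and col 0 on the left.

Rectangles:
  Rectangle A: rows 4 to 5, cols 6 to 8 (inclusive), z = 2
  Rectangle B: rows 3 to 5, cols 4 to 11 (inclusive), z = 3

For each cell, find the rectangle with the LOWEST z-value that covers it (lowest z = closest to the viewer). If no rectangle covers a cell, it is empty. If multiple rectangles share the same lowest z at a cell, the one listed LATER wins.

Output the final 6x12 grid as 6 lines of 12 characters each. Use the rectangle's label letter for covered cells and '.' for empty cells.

............
............
............
....BBBBBBBB
....BBAAABBB
....BBAAABBB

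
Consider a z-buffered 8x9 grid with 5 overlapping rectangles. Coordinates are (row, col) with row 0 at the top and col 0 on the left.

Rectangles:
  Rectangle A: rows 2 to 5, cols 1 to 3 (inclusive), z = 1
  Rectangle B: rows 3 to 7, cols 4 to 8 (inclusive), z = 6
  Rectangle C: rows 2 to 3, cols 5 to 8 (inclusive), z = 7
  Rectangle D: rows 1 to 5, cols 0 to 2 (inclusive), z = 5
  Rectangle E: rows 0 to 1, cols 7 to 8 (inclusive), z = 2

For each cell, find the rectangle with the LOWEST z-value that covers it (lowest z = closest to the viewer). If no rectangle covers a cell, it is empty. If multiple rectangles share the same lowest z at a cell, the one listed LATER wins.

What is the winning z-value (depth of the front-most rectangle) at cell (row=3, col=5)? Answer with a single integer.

Answer: 6

Derivation:
Check cell (3,5):
  A: rows 2-5 cols 1-3 -> outside (col miss)
  B: rows 3-7 cols 4-8 z=6 -> covers; best now B (z=6)
  C: rows 2-3 cols 5-8 z=7 -> covers; best now B (z=6)
  D: rows 1-5 cols 0-2 -> outside (col miss)
  E: rows 0-1 cols 7-8 -> outside (row miss)
Winner: B at z=6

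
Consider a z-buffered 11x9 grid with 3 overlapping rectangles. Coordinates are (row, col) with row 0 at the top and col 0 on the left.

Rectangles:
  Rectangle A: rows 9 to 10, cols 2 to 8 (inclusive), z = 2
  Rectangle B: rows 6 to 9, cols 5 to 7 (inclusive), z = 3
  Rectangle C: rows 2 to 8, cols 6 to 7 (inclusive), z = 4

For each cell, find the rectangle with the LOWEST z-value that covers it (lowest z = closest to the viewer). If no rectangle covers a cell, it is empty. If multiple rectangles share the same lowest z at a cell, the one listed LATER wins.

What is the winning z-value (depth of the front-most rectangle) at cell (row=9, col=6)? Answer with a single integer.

Check cell (9,6):
  A: rows 9-10 cols 2-8 z=2 -> covers; best now A (z=2)
  B: rows 6-9 cols 5-7 z=3 -> covers; best now A (z=2)
  C: rows 2-8 cols 6-7 -> outside (row miss)
Winner: A at z=2

Answer: 2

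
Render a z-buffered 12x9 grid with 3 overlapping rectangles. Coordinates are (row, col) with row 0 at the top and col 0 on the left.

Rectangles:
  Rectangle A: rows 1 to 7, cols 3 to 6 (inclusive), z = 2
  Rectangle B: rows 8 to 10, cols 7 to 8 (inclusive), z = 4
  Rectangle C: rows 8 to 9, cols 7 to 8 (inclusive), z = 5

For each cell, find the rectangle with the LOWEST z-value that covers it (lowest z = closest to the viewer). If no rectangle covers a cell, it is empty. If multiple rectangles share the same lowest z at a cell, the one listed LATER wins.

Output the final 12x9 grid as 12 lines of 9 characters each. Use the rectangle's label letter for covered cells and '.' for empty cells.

.........
...AAAA..
...AAAA..
...AAAA..
...AAAA..
...AAAA..
...AAAA..
...AAAA..
.......BB
.......BB
.......BB
.........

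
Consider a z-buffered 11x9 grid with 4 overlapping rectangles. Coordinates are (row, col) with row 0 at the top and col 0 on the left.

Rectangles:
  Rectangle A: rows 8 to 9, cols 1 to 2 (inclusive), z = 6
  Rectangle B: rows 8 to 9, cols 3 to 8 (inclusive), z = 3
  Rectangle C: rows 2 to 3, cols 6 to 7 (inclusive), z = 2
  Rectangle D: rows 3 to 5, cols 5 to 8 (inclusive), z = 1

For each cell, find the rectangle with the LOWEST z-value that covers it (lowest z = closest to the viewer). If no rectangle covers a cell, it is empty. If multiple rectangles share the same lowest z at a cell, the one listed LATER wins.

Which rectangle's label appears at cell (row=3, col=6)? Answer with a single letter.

Check cell (3,6):
  A: rows 8-9 cols 1-2 -> outside (row miss)
  B: rows 8-9 cols 3-8 -> outside (row miss)
  C: rows 2-3 cols 6-7 z=2 -> covers; best now C (z=2)
  D: rows 3-5 cols 5-8 z=1 -> covers; best now D (z=1)
Winner: D at z=1

Answer: D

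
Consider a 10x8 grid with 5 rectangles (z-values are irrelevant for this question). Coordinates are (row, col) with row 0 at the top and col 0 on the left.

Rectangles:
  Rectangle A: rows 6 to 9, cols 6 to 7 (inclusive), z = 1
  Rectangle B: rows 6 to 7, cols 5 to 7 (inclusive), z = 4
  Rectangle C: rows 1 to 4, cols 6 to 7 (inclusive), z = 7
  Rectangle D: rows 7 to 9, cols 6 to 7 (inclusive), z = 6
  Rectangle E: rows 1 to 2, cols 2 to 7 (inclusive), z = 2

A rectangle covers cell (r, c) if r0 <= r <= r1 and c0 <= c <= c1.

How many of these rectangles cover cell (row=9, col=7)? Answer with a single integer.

Check cell (9,7):
  A: rows 6-9 cols 6-7 -> covers
  B: rows 6-7 cols 5-7 -> outside (row miss)
  C: rows 1-4 cols 6-7 -> outside (row miss)
  D: rows 7-9 cols 6-7 -> covers
  E: rows 1-2 cols 2-7 -> outside (row miss)
Count covering = 2

Answer: 2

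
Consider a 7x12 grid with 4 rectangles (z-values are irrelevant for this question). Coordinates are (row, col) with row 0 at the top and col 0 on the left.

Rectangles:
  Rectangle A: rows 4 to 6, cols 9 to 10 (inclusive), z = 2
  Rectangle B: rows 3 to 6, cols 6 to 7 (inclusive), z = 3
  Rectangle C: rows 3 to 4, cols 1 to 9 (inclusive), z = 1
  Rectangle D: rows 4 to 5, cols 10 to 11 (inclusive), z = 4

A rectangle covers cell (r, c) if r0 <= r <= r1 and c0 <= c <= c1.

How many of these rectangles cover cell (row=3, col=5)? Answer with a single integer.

Answer: 1

Derivation:
Check cell (3,5):
  A: rows 4-6 cols 9-10 -> outside (row miss)
  B: rows 3-6 cols 6-7 -> outside (col miss)
  C: rows 3-4 cols 1-9 -> covers
  D: rows 4-5 cols 10-11 -> outside (row miss)
Count covering = 1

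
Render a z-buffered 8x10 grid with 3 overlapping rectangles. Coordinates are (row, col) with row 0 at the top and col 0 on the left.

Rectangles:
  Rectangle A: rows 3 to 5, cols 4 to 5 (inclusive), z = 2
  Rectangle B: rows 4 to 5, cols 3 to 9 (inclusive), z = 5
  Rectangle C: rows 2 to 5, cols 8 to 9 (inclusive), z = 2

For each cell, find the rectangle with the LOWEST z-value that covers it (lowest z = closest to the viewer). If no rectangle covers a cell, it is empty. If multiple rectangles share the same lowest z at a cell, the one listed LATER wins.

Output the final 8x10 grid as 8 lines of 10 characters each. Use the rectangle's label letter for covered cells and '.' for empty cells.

..........
..........
........CC
....AA..CC
...BAABBCC
...BAABBCC
..........
..........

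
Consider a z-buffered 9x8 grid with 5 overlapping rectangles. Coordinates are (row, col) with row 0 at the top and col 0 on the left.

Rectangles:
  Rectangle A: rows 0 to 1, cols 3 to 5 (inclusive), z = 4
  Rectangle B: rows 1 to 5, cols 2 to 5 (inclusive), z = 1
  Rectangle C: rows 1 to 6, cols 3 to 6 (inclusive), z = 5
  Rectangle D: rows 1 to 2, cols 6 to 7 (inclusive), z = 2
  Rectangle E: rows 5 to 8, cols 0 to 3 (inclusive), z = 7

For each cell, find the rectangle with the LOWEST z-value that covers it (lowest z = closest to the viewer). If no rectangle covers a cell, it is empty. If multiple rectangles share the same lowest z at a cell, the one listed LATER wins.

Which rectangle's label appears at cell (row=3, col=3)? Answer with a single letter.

Check cell (3,3):
  A: rows 0-1 cols 3-5 -> outside (row miss)
  B: rows 1-5 cols 2-5 z=1 -> covers; best now B (z=1)
  C: rows 1-6 cols 3-6 z=5 -> covers; best now B (z=1)
  D: rows 1-2 cols 6-7 -> outside (row miss)
  E: rows 5-8 cols 0-3 -> outside (row miss)
Winner: B at z=1

Answer: B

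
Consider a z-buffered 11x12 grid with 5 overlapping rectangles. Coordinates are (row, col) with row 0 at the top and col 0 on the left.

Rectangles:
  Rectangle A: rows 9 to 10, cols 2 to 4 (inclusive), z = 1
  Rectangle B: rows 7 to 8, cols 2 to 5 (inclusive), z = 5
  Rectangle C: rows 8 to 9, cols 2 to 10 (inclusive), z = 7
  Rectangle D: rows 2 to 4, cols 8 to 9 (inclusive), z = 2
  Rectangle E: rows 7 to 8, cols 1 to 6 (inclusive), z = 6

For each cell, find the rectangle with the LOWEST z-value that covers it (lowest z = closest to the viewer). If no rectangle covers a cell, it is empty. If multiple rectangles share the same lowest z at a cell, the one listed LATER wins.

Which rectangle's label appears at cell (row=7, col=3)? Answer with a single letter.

Check cell (7,3):
  A: rows 9-10 cols 2-4 -> outside (row miss)
  B: rows 7-8 cols 2-5 z=5 -> covers; best now B (z=5)
  C: rows 8-9 cols 2-10 -> outside (row miss)
  D: rows 2-4 cols 8-9 -> outside (row miss)
  E: rows 7-8 cols 1-6 z=6 -> covers; best now B (z=5)
Winner: B at z=5

Answer: B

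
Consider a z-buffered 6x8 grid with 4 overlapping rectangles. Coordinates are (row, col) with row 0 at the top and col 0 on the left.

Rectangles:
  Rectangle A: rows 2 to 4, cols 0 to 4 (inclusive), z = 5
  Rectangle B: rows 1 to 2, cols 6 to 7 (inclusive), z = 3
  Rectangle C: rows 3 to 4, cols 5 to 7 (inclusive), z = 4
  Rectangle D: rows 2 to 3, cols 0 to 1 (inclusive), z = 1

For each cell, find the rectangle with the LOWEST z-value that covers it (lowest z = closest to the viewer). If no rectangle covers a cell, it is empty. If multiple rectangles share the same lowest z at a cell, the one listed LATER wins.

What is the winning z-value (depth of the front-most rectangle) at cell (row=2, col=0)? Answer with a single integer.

Answer: 1

Derivation:
Check cell (2,0):
  A: rows 2-4 cols 0-4 z=5 -> covers; best now A (z=5)
  B: rows 1-2 cols 6-7 -> outside (col miss)
  C: rows 3-4 cols 5-7 -> outside (row miss)
  D: rows 2-3 cols 0-1 z=1 -> covers; best now D (z=1)
Winner: D at z=1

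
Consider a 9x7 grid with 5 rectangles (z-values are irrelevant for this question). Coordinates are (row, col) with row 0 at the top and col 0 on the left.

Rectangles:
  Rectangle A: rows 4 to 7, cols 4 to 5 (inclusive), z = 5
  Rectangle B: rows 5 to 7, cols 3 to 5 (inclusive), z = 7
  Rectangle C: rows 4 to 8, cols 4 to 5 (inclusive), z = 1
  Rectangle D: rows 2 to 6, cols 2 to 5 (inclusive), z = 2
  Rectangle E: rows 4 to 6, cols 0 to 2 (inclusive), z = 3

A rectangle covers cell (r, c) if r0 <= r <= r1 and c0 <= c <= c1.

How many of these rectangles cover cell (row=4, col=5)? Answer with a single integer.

Check cell (4,5):
  A: rows 4-7 cols 4-5 -> covers
  B: rows 5-7 cols 3-5 -> outside (row miss)
  C: rows 4-8 cols 4-5 -> covers
  D: rows 2-6 cols 2-5 -> covers
  E: rows 4-6 cols 0-2 -> outside (col miss)
Count covering = 3

Answer: 3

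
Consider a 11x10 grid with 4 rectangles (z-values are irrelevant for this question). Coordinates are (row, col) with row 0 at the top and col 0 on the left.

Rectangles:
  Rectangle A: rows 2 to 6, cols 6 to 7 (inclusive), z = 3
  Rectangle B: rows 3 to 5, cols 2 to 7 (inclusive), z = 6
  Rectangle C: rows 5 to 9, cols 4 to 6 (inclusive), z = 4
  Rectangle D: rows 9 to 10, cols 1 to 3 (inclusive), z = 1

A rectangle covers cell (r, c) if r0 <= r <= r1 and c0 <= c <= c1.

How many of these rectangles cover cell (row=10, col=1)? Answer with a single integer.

Check cell (10,1):
  A: rows 2-6 cols 6-7 -> outside (row miss)
  B: rows 3-5 cols 2-7 -> outside (row miss)
  C: rows 5-9 cols 4-6 -> outside (row miss)
  D: rows 9-10 cols 1-3 -> covers
Count covering = 1

Answer: 1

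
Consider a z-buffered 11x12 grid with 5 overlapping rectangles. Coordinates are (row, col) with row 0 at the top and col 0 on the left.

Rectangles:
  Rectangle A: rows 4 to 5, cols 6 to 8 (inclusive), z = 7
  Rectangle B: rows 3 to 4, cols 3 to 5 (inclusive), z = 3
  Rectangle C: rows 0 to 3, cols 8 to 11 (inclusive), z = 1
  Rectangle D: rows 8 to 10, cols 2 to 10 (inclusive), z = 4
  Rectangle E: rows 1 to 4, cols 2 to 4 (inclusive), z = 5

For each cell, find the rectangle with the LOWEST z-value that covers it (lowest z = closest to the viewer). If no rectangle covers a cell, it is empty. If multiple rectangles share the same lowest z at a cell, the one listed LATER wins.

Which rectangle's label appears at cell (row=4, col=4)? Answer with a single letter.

Answer: B

Derivation:
Check cell (4,4):
  A: rows 4-5 cols 6-8 -> outside (col miss)
  B: rows 3-4 cols 3-5 z=3 -> covers; best now B (z=3)
  C: rows 0-3 cols 8-11 -> outside (row miss)
  D: rows 8-10 cols 2-10 -> outside (row miss)
  E: rows 1-4 cols 2-4 z=5 -> covers; best now B (z=3)
Winner: B at z=3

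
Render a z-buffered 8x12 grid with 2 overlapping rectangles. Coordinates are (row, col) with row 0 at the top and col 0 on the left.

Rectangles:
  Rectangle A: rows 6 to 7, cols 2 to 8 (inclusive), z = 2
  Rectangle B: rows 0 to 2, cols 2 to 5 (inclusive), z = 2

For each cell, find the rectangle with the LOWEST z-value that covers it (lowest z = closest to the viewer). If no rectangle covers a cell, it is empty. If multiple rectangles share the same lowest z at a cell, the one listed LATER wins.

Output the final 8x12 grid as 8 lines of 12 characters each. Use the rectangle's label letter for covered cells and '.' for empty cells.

..BBBB......
..BBBB......
..BBBB......
............
............
............
..AAAAAAA...
..AAAAAAA...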